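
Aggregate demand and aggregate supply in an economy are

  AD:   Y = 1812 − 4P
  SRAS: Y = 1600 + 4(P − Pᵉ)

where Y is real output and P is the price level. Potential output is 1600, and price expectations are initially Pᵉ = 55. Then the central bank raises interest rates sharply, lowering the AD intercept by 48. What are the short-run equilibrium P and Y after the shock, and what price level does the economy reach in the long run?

Short run: P = 48, Y = 1572. Long run: P = 41.

AD shifts left: new AD is Y = 1764 − 4P. With Pᵉ = 55, SRAS is Y = 1380 + 4P.
Short run: 1764 − 4P = 1380 + 4P gives 384 = 8P, so P = 48 and Y = 1764 − 4·48 = 1572.
Y = 1572 is below potential 1600; expectations adjust and SRAS shifts right until Y = 1600.
Long run: on the new AD curve, 1600 = 1764 − 4P gives P = 41.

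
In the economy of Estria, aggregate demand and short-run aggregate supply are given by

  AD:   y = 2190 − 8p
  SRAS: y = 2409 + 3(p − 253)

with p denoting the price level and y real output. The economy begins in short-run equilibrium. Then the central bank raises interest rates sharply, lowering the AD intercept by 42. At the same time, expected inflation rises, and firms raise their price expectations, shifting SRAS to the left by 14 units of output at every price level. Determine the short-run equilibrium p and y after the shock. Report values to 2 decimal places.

p = 46.55, y = 1775.64

After both shocks: AD is y = 2148 − 8p and SRAS is y = 1636 + 3p.
Setting them equal: 512 = 11p, so p = 46.55.
Substituting into AD, y = 1775.64.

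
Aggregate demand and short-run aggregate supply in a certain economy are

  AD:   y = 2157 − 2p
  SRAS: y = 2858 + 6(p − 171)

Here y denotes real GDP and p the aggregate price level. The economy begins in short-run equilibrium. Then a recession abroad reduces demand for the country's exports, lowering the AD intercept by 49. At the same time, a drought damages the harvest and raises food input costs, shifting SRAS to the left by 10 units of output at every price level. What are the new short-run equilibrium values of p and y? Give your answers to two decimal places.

p = 35.75, y = 2036.50

After both shocks: AD is y = 2108 − 2p and SRAS is y = 1822 + 6p.
Setting them equal: 286 = 8p, so p = 35.75.
Substituting into AD, y = 2036.50.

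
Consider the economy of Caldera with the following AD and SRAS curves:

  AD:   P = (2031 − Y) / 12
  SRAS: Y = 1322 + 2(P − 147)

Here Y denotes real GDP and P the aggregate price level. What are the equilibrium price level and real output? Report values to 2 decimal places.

P = 71.64, Y = 1171.29

Write SRAS as Y = 1322 + 2P − 294 = 1028 + 2P.
Rearrange AD to Y = 2031 − 12P.
Set AD = SRAS: 2031 − 12P = 1028 + 2P, so 1003 = 14P and P = 71.64.
Substituting into AD, Y = 2031 − 12P = 1171.29.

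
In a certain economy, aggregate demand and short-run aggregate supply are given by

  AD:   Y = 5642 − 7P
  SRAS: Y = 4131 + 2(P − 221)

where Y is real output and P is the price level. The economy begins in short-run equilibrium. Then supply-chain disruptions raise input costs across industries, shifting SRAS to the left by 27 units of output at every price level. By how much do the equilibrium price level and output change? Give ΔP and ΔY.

This is a negative supply shock: SRAS shifts left.
New SRAS: Y = 3662 + 2P.
Set AD = SRAS: 5642 − 7P = 3662 + 2P, so 1980 = 9P and P = 220.
Y = 5642 − 7·220 = 4102.
Initially P = 217, Y = 4123, so ΔP = +3 and ΔY = -21.

ΔP = +3, ΔY = -21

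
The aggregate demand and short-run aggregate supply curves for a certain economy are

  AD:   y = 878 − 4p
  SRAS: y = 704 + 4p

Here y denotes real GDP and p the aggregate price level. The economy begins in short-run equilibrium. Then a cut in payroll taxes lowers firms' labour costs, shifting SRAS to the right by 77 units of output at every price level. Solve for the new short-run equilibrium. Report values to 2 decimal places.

p = 12.13, y = 829.50

This is a positive supply shock: SRAS shifts right.
New SRAS: y = 781 + 4p.
Set AD = SRAS: 878 − 4p = 781 + 4p, so 97 = 8p and p = 12.13.
Substituting into AD, y = 829.50.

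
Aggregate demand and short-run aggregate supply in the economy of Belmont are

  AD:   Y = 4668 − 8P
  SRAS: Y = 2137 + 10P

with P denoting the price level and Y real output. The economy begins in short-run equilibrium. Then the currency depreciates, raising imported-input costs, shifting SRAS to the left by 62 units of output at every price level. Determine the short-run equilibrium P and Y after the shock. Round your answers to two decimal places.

P = 144.06, Y = 3515.56

This is a negative supply shock: SRAS shifts left.
New SRAS: Y = 2075 + 10P.
Set AD = SRAS: 4668 − 8P = 2075 + 10P, so 2593 = 18P and P = 144.06.
Substituting into AD, Y = 3515.56.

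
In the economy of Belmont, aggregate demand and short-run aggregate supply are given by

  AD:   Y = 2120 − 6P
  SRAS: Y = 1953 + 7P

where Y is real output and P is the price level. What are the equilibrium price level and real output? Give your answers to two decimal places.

Set AD = SRAS: 2120 − 6P = 1953 + 7P, so 167 = 13P and P = 12.85.
Substituting into AD, Y = 2120 − 6P = 2042.92.

P = 12.85, Y = 2042.92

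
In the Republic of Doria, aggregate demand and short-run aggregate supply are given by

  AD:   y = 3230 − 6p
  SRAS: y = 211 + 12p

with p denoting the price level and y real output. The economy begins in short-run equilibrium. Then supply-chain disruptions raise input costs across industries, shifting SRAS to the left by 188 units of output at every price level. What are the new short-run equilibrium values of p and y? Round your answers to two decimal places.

This is a negative supply shock: SRAS shifts left.
New SRAS: y = 23 + 12p.
Set AD = SRAS: 3230 − 6p = 23 + 12p, so 3207 = 18p and p = 178.17.
Substituting into AD, y = 2161.00.

p = 178.17, y = 2161.00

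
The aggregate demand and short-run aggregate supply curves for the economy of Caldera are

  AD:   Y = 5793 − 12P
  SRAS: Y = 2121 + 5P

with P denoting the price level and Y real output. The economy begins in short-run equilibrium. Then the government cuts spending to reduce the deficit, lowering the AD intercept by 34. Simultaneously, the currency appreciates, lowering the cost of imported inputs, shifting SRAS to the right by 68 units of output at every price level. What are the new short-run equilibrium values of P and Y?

After both shocks: AD is Y = 5759 − 12P and SRAS is Y = 2189 + 5P.
Setting them equal: 3570 = 17P, so P = 210.
Y = 5759 − 12·210 = 3239.

P = 210, Y = 3239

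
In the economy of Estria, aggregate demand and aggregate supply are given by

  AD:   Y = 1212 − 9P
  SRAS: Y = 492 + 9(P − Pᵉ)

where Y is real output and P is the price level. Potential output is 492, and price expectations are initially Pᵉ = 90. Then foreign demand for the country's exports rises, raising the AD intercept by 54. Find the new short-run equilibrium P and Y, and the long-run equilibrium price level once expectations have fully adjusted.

Short run: P = 88, Y = 474. Long run: P = 86.

AD shifts right: new AD is Y = 1266 − 9P. With Pᵉ = 90, SRAS is Y = 9P − 318.
Short run: 1266 − 9P = 9P − 318 gives 1584 = 18P, so P = 88 and Y = 1266 − 9·88 = 474.
Y = 474 is below potential 492; expectations adjust and SRAS shifts right until Y = 492.
Long run: on the new AD curve, 492 = 1266 − 9P gives P = 86.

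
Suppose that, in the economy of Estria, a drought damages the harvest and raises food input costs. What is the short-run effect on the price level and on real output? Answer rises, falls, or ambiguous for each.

Price level: rises; output: falls

This is an adverse supply shock: SRAS shifts left.
Moving along the downward-sloping AD curve, P rises and Y falls.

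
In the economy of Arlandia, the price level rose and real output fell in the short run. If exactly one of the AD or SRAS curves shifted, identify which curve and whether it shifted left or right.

SRAS shifted left

P rose and Y fell. An AD shift moves P and Y in the same direction; an SRAS shift moves them in opposite directions.
Here P and Y moved in opposite directions, so the SRAS curve shifted.
Since Y fell, SRAS shifted left.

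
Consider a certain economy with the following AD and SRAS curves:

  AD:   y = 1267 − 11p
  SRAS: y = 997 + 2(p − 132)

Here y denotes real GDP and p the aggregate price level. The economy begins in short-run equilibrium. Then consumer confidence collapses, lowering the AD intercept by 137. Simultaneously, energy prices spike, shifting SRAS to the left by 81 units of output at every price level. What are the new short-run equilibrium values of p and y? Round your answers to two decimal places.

p = 36.77, y = 725.54

After both shocks: AD is y = 1130 − 11p and SRAS is y = 652 + 2p.
Setting them equal: 478 = 13p, so p = 36.77.
Substituting into AD, y = 725.54.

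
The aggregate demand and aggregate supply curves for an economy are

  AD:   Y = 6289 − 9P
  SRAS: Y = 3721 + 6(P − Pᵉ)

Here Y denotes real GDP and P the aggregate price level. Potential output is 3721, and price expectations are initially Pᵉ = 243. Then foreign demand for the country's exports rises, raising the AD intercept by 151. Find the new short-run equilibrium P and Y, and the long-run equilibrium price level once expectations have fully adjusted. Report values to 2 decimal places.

Short run: P = 278.47, Y = 3933.80. Long run: P = 302.11.

AD shifts right: new AD is Y = 6440 − 9P. With Pᵉ = 243, SRAS is Y = 2263 + 6P.
Short run: 6440 − 9P = 2263 + 6P gives 4177 = 15P, so P = 278.47 and Y = 6440 − 9P = 3933.80.
Y = 3933.80 is above potential 3721; expectations adjust and SRAS shifts left until Y = 3721.
Long run: on the new AD curve, 3721 = 6440 − 9P gives P = 302.11.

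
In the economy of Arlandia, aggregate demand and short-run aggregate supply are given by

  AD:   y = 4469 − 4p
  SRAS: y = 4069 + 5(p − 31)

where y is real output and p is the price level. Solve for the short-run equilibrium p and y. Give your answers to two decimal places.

Write SRAS as y = 4069 + 5p − 155 = 3914 + 5p.
Set AD = SRAS: 4469 − 4p = 3914 + 5p, so 555 = 9p and p = 61.67.
Substituting into AD, y = 4469 − 4p = 4222.33.

p = 61.67, y = 4222.33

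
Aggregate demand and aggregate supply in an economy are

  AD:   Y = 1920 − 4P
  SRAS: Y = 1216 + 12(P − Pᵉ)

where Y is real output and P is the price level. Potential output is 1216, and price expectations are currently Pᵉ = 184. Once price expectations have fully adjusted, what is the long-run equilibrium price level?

Short run: with Pᵉ = 184, SRAS is Y = 12P − 992. Setting AD = SRAS gives 2912 = 16P, so P = 182 and Y = 1920 − 4·182 = 1192.
Output 1192 is below potential 1216, so over time expected prices fall and SRAS shifts right until Y returns to 1216.
Long run: Y = 1216 on the AD curve gives 1216 = 1920 − 4P, so P = 176.

Long-run P = 176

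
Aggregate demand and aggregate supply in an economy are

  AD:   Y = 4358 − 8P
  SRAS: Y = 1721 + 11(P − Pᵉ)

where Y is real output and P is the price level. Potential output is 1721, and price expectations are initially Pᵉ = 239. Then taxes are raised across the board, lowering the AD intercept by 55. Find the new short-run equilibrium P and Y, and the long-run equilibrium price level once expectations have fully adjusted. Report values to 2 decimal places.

AD shifts left: new AD is Y = 4303 − 8P. With Pᵉ = 239, SRAS is Y = 11P − 908.
Short run: 4303 − 8P = 11P − 908 gives 5211 = 19P, so P = 274.26 and Y = 4303 − 8P = 2108.89.
Y = 2108.89 is above potential 1721; expectations adjust and SRAS shifts left until Y = 1721.
Long run: on the new AD curve, 1721 = 4303 − 8P gives P = 322.75.

Short run: P = 274.26, Y = 2108.89. Long run: P = 322.75.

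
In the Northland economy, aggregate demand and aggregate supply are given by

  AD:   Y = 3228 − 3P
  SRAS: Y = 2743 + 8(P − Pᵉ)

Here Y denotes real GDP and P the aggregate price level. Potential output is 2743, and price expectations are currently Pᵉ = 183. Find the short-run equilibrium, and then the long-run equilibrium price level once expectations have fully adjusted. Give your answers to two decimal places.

Short run: with Pᵉ = 183, SRAS is Y = 1279 + 8P. Setting AD = SRAS gives 1949 = 11P, so P = 177.18 and Y = 3228 − 3P = 2696.45.
Output 2696.45 is below potential 2743, so over time expected prices fall and SRAS shifts right until Y returns to 2743.
Long run: Y = 2743 on the AD curve gives 2743 = 3228 − 3P, so P = 161.67.

Short run: P = 177.18, Y = 2696.45. Long run: P = 161.67.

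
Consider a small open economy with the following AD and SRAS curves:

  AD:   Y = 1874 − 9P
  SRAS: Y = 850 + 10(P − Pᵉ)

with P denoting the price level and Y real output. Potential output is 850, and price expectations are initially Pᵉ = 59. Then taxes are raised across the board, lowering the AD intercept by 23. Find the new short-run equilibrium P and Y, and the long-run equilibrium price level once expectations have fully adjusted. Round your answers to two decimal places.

Short run: P = 83.74, Y = 1097.37. Long run: P = 111.22.

AD shifts left: new AD is Y = 1851 − 9P. With Pᵉ = 59, SRAS is Y = 260 + 10P.
Short run: 1851 − 9P = 260 + 10P gives 1591 = 19P, so P = 83.74 and Y = 1851 − 9P = 1097.37.
Y = 1097.37 is above potential 850; expectations adjust and SRAS shifts left until Y = 850.
Long run: on the new AD curve, 850 = 1851 − 9P gives P = 111.22.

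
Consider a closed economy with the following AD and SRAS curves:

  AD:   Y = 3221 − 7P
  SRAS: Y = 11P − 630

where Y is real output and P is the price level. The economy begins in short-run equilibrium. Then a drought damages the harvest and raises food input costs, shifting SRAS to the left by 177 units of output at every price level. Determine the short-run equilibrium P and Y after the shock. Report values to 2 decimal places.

This is a negative supply shock: SRAS shifts left.
New SRAS: Y = 11P − 807.
Set AD = SRAS: 3221 − 7P = 11P − 807, so 4028 = 18P and P = 223.78.
Substituting into AD, Y = 1654.56.

P = 223.78, Y = 1654.56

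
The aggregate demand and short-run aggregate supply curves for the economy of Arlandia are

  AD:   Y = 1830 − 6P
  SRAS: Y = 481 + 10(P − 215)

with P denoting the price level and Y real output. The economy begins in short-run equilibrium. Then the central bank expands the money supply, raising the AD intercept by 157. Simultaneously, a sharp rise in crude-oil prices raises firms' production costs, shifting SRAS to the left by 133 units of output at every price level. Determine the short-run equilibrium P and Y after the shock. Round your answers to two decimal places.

After both shocks: AD is Y = 1987 − 6P and SRAS is Y = 10P − 1802.
Setting them equal: 3789 = 16P, so P = 236.81.
Substituting into AD, Y = 566.13.

P = 236.81, Y = 566.13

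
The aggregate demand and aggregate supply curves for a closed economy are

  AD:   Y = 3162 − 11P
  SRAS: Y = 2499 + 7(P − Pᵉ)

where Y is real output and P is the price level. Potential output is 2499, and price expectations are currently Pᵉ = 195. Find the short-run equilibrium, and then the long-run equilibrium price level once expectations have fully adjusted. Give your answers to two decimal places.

Short run: P = 112.67, Y = 1922.67. Long run: P = 60.27.

Short run: with Pᵉ = 195, SRAS is Y = 1134 + 7P. Setting AD = SRAS gives 2028 = 18P, so P = 112.67 and Y = 3162 − 11P = 1922.67.
Output 1922.67 is below potential 2499, so over time expected prices fall and SRAS shifts right until Y returns to 2499.
Long run: Y = 2499 on the AD curve gives 2499 = 3162 − 11P, so P = 60.27.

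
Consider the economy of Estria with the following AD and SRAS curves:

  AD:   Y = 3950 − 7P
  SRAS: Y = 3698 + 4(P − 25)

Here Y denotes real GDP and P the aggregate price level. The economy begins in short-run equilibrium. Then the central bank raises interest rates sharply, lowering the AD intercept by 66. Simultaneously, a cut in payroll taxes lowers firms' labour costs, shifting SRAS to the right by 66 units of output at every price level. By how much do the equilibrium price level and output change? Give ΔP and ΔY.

ΔP = -12, ΔY = +18

After both shocks: AD is Y = 3884 − 7P and SRAS is Y = 3664 + 4P.
Setting them equal: 220 = 11P, so P = 20.
Y = 3884 − 7·20 = 3744.
Initially P = 32, Y = 3726, so ΔP = -12 and ΔY = +18.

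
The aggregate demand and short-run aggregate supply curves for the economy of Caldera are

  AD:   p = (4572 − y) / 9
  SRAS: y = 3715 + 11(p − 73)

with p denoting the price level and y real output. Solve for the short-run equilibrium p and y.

Write SRAS as y = 3715 + 11p − 803 = 2912 + 11p.
Rearrange AD to y = 4572 − 9p.
Set AD = SRAS: 4572 − 9p = 2912 + 11p, so 1660 = 20p and p = 83.
Then y = 4572 − 9·83 = 3825.

p = 83, y = 3825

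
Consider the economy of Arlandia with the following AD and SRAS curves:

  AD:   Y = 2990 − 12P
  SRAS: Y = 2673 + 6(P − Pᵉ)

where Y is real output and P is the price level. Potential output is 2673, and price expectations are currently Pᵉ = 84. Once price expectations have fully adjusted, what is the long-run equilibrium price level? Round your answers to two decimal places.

Long-run P = 26.42

Short run: with Pᵉ = 84, SRAS is Y = 2169 + 6P. Setting AD = SRAS gives 821 = 18P, so P = 45.61 and Y = 2990 − 12P = 2442.67.
Output 2442.67 is below potential 2673, so over time expected prices fall and SRAS shifts right until Y returns to 2673.
Long run: Y = 2673 on the AD curve gives 2673 = 2990 − 12P, so P = 26.42.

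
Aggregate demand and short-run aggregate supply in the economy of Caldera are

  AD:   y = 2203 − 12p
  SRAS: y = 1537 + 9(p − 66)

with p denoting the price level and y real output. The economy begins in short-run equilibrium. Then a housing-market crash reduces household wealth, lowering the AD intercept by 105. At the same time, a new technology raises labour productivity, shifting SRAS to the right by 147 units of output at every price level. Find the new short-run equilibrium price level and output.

p = 48, y = 1522

After both shocks: AD is y = 2098 − 12p and SRAS is y = 1090 + 9p.
Setting them equal: 1008 = 21p, so p = 48.
y = 2098 − 12·48 = 1522.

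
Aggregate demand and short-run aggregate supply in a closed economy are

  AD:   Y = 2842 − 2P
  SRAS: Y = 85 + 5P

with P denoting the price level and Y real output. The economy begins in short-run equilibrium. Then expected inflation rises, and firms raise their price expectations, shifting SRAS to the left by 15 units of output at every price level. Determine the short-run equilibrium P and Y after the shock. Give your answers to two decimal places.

This is a negative supply shock: SRAS shifts left.
New SRAS: Y = 70 + 5P.
Set AD = SRAS: 2842 − 2P = 70 + 5P, so 2772 = 7P and P = 396.00.
Substituting into AD, Y = 2050.00.

P = 396.00, Y = 2050.00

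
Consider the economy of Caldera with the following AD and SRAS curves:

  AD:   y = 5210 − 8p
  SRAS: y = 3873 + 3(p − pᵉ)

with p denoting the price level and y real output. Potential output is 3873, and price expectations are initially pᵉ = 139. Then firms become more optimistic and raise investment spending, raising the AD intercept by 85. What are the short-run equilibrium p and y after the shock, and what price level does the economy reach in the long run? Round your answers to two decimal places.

AD shifts right: new AD is y = 5295 − 8p. With pᵉ = 139, SRAS is y = 3456 + 3p.
Short run: 5295 − 8p = 3456 + 3p gives 1839 = 11p, so p = 167.18 and y = 5295 − 8p = 3957.55.
y = 3957.55 is above potential 3873; expectations adjust and SRAS shifts left until y = 3873.
Long run: on the new AD curve, 3873 = 5295 − 8p gives p = 177.75.

Short run: p = 167.18, y = 3957.55. Long run: p = 177.75.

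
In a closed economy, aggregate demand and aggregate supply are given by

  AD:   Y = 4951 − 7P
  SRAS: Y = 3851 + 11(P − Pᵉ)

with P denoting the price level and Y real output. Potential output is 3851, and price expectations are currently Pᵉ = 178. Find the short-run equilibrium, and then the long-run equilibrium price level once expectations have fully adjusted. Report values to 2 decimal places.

Short run: with Pᵉ = 178, SRAS is Y = 1893 + 11P. Setting AD = SRAS gives 3058 = 18P, so P = 169.89 and Y = 4951 − 7P = 3761.78.
Output 3761.78 is below potential 3851, so over time expected prices fall and SRAS shifts right until Y returns to 3851.
Long run: Y = 3851 on the AD curve gives 3851 = 4951 − 7P, so P = 157.14.

Short run: P = 169.89, Y = 3761.78. Long run: P = 157.14.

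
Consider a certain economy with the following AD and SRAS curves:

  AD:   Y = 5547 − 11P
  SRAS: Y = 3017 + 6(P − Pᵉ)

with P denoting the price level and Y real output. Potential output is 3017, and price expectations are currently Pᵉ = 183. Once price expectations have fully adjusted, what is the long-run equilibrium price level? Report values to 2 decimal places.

Short run: with Pᵉ = 183, SRAS is Y = 1919 + 6P. Setting AD = SRAS gives 3628 = 17P, so P = 213.41 and Y = 5547 − 11P = 3199.47.
Output 3199.47 is above potential 3017, so over time expected prices rise and SRAS shifts left until Y returns to 3017.
Long run: Y = 3017 on the AD curve gives 3017 = 5547 − 11P, so P = 230.00.

Long-run P = 230.00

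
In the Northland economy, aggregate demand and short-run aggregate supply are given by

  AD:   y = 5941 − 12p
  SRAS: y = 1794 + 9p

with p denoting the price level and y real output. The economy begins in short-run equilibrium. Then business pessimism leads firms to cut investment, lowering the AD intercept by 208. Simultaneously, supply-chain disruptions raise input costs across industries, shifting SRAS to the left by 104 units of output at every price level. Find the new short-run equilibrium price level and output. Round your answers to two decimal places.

After both shocks: AD is y = 5733 − 12p and SRAS is y = 1690 + 9p.
Setting them equal: 4043 = 21p, so p = 192.52.
Substituting into AD, y = 3422.71.

p = 192.52, y = 3422.71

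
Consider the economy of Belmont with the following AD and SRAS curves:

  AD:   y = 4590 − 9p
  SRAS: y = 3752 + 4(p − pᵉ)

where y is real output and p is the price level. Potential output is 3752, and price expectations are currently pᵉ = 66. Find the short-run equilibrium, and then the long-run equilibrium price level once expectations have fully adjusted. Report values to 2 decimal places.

Short run: p = 84.77, y = 3827.08. Long run: p = 93.11.

Short run: with pᵉ = 66, SRAS is y = 3488 + 4p. Setting AD = SRAS gives 1102 = 13p, so p = 84.77 and y = 4590 − 9p = 3827.08.
Output 3827.08 is above potential 3752, so over time expected prices rise and SRAS shifts left until y returns to 3752.
Long run: y = 3752 on the AD curve gives 3752 = 4590 − 9p, so p = 93.11.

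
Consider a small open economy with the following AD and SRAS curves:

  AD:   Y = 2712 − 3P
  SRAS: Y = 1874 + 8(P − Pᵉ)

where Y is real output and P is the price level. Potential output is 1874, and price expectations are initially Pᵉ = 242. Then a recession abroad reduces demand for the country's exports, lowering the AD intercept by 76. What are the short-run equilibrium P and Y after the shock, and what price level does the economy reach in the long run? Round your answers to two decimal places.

AD shifts left: new AD is Y = 2636 − 3P. With Pᵉ = 242, SRAS is Y = 8P − 62.
Short run: 2636 − 3P = 8P − 62 gives 2698 = 11P, so P = 245.27 and Y = 2636 − 3P = 1900.18.
Y = 1900.18 is above potential 1874; expectations adjust and SRAS shifts left until Y = 1874.
Long run: on the new AD curve, 1874 = 2636 − 3P gives P = 254.00.

Short run: P = 245.27, Y = 1900.18. Long run: P = 254.00.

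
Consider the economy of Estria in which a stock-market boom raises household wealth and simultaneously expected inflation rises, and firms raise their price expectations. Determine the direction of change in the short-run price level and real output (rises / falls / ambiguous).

The first event is a positive demand shock: AD shifts right, which by itself pushes P up and Y up.
The second is an adverse supply shock: SRAS shifts left, which by itself pushes P up and Y down.
Both shocks push P up, so P rises. The two shocks push Y in opposite directions, so the effect on Y is ambiguous.

Price level: rises; output: ambiguous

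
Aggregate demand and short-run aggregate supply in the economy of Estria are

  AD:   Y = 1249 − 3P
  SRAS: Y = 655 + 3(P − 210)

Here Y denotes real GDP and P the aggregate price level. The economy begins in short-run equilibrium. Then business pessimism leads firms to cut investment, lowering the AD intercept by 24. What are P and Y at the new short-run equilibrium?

This is a negative demand shock: AD shifts left.
New AD: Y = 1225 − 3P.
SRAS can be written Y = 25 + 3P.
Set AD = SRAS: 1225 − 3P = 25 + 3P, so 1200 = 6P and P = 200.
Y = 1225 − 3·200 = 625.

P = 200, Y = 625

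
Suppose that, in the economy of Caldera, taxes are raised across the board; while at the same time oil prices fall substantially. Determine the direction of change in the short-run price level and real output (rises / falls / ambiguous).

Price level: falls; output: ambiguous

The first event is a negative demand shock: AD shifts left, which by itself pushes P down and Y down.
The second is a favourable supply shock: SRAS shifts right, which by itself pushes P down and Y up.
Both shocks push P down, so P falls. The two shocks push Y in opposite directions, so the effect on Y is ambiguous.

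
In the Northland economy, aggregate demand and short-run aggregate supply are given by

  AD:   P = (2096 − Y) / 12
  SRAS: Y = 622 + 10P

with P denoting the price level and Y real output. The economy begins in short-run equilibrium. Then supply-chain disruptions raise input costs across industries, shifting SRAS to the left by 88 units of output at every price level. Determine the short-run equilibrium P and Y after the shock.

This is a negative supply shock: SRAS shifts left.
New SRAS: Y = 534 + 10P.
Set AD = SRAS: 2096 − 12P = 534 + 10P, so 1562 = 22P and P = 71.
Y = 2096 − 12·71 = 1244.

P = 71, Y = 1244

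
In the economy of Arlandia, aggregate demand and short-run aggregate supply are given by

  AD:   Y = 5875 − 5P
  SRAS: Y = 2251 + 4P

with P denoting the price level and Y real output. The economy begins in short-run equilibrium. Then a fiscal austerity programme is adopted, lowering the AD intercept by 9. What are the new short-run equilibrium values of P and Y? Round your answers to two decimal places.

This is a negative demand shock: AD shifts left.
New AD: Y = 5866 − 5P.
Set AD = SRAS: 5866 − 5P = 2251 + 4P, so 3615 = 9P and P = 401.67.
Substituting into AD, Y = 3857.67.

P = 401.67, Y = 3857.67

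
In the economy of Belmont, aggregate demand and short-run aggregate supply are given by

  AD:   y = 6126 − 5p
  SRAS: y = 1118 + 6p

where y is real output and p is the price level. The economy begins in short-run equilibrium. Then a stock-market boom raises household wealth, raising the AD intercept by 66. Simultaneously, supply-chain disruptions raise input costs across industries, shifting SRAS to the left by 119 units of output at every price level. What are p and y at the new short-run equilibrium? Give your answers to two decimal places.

After both shocks: AD is y = 6192 − 5p and SRAS is y = 999 + 6p.
Setting them equal: 5193 = 11p, so p = 472.09.
Substituting into AD, y = 3831.55.

p = 472.09, y = 3831.55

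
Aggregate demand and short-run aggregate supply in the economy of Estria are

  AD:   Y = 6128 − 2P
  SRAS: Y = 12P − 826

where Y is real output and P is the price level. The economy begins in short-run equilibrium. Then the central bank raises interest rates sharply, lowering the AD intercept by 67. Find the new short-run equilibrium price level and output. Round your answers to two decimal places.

This is a negative demand shock: AD shifts left.
New AD: Y = 6061 − 2P.
Set AD = SRAS: 6061 − 2P = 12P − 826, so 6887 = 14P and P = 491.93.
Substituting into AD, Y = 5077.14.

P = 491.93, Y = 5077.14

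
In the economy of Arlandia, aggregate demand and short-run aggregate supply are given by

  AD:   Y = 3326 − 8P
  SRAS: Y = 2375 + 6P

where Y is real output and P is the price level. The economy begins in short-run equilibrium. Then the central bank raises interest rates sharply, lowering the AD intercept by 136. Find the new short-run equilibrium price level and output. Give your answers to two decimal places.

P = 58.21, Y = 2724.29

This is a negative demand shock: AD shifts left.
New AD: Y = 3190 − 8P.
Set AD = SRAS: 3190 − 8P = 2375 + 6P, so 815 = 14P and P = 58.21.
Substituting into AD, Y = 2724.29.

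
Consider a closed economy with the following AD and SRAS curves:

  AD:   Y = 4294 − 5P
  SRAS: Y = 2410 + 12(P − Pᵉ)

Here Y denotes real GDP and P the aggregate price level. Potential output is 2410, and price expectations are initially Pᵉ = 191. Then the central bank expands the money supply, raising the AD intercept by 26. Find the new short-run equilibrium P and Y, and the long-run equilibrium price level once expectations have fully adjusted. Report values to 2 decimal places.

Short run: P = 247.18, Y = 3084.12. Long run: P = 382.00.

AD shifts right: new AD is Y = 4320 − 5P. With Pᵉ = 191, SRAS is Y = 118 + 12P.
Short run: 4320 − 5P = 118 + 12P gives 4202 = 17P, so P = 247.18 and Y = 4320 − 5P = 3084.12.
Y = 3084.12 is above potential 2410; expectations adjust and SRAS shifts left until Y = 2410.
Long run: on the new AD curve, 2410 = 4320 − 5P gives P = 382.00.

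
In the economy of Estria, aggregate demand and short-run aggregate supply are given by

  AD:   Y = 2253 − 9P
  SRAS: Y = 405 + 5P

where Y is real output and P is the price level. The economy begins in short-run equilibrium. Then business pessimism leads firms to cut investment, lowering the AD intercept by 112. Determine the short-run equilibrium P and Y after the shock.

This is a negative demand shock: AD shifts left.
New AD: Y = 2141 − 9P.
Set AD = SRAS: 2141 − 9P = 405 + 5P, so 1736 = 14P and P = 124.
Y = 2141 − 9·124 = 1025.

P = 124, Y = 1025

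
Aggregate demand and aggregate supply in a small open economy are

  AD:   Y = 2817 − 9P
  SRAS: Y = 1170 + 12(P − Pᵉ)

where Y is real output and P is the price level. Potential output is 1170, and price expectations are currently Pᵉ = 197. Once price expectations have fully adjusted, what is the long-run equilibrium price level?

Long-run P = 183

Short run: with Pᵉ = 197, SRAS is Y = 12P − 1194. Setting AD = SRAS gives 4011 = 21P, so P = 191 and Y = 2817 − 9·191 = 1098.
Output 1098 is below potential 1170, so over time expected prices fall and SRAS shifts right until Y returns to 1170.
Long run: Y = 1170 on the AD curve gives 1170 = 2817 − 9P, so P = 183.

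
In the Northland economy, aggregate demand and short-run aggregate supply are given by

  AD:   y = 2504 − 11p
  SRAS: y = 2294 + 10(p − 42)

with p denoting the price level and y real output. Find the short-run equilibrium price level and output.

Write SRAS as y = 2294 + 10p − 420 = 1874 + 10p.
Set AD = SRAS: 2504 − 11p = 1874 + 10p, so 630 = 21p and p = 30.
Then y = 2504 − 11·30 = 2174.

p = 30, y = 2174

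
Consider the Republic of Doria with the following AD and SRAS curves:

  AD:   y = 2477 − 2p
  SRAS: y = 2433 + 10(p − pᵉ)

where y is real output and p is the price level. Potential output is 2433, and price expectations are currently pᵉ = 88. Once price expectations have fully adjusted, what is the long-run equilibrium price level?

Short run: with pᵉ = 88, SRAS is y = 1553 + 10p. Setting AD = SRAS gives 924 = 12p, so p = 77 and y = 2477 − 2·77 = 2323.
Output 2323 is below potential 2433, so over time expected prices fall and SRAS shifts right until y returns to 2433.
Long run: y = 2433 on the AD curve gives 2433 = 2477 − 2p, so p = 22.

Long-run p = 22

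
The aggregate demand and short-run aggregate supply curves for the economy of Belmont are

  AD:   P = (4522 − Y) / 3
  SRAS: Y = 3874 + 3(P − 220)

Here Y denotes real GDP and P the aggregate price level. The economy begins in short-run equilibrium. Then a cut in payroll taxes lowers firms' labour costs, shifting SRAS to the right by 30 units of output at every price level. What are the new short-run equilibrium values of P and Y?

P = 213, Y = 3883

This is a positive supply shock: SRAS shifts right.
New SRAS: Y = 3244 + 3P.
Set AD = SRAS: 4522 − 3P = 3244 + 3P, so 1278 = 6P and P = 213.
Y = 4522 − 3·213 = 3883.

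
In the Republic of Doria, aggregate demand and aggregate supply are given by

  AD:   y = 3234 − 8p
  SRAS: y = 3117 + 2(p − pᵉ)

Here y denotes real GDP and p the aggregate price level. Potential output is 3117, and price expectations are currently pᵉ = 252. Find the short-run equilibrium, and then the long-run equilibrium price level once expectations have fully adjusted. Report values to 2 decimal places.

Short run: with pᵉ = 252, SRAS is y = 2613 + 2p. Setting AD = SRAS gives 621 = 10p, so p = 62.10 and y = 3234 − 8p = 2737.20.
Output 2737.20 is below potential 3117, so over time expected prices fall and SRAS shifts right until y returns to 3117.
Long run: y = 3117 on the AD curve gives 3117 = 3234 − 8p, so p = 14.63.

Short run: p = 62.10, y = 2737.20. Long run: p = 14.63.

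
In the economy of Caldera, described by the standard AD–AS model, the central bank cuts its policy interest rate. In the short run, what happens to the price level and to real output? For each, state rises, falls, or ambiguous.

This is a positive demand shock: AD shifts right.
Moving along the upward-sloping SRAS curve, P rises and Y rises.

Price level: rises; output: rises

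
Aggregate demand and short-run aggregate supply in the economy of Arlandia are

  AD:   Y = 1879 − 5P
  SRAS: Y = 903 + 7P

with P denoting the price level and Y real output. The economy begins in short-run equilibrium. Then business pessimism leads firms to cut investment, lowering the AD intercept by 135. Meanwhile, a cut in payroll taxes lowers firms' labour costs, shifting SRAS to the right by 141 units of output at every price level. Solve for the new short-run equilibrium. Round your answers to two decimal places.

P = 58.33, Y = 1452.33

After both shocks: AD is Y = 1744 − 5P and SRAS is Y = 1044 + 7P.
Setting them equal: 700 = 12P, so P = 58.33.
Substituting into AD, Y = 1452.33.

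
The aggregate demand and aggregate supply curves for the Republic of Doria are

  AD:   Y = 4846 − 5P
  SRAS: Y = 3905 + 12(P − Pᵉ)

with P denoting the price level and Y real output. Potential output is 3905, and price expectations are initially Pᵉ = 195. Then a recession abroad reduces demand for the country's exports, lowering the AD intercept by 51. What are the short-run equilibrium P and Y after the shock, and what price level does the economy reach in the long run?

AD shifts left: new AD is Y = 4795 − 5P. With Pᵉ = 195, SRAS is Y = 1565 + 12P.
Short run: 4795 − 5P = 1565 + 12P gives 3230 = 17P, so P = 190 and Y = 4795 − 5·190 = 3845.
Y = 3845 is below potential 3905; expectations adjust and SRAS shifts right until Y = 3905.
Long run: on the new AD curve, 3905 = 4795 − 5P gives P = 178.

Short run: P = 190, Y = 3845. Long run: P = 178.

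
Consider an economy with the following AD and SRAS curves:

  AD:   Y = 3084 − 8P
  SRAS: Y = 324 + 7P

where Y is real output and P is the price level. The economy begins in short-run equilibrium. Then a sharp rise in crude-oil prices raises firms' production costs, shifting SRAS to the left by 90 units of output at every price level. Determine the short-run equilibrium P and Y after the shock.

This is a negative supply shock: SRAS shifts left.
New SRAS: Y = 234 + 7P.
Set AD = SRAS: 3084 − 8P = 234 + 7P, so 2850 = 15P and P = 190.
Y = 3084 − 8·190 = 1564.

P = 190, Y = 1564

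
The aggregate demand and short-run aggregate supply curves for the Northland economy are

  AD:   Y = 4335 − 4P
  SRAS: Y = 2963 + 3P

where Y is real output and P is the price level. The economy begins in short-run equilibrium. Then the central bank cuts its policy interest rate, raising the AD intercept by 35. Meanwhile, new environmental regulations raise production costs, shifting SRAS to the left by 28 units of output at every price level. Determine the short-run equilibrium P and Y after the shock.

After both shocks: AD is Y = 4370 − 4P and SRAS is Y = 2935 + 3P.
Setting them equal: 1435 = 7P, so P = 205.
Y = 4370 − 4·205 = 3550.

P = 205, Y = 3550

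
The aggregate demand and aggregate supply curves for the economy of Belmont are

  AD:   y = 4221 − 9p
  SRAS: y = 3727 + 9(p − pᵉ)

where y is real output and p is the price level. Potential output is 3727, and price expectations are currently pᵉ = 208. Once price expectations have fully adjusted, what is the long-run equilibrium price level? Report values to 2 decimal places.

Short run: with pᵉ = 208, SRAS is y = 1855 + 9p. Setting AD = SRAS gives 2366 = 18p, so p = 131.44 and y = 4221 − 9p = 3038.00.
Output 3038.00 is below potential 3727, so over time expected prices fall and SRAS shifts right until y returns to 3727.
Long run: y = 3727 on the AD curve gives 3727 = 4221 − 9p, so p = 54.89.

Long-run p = 54.89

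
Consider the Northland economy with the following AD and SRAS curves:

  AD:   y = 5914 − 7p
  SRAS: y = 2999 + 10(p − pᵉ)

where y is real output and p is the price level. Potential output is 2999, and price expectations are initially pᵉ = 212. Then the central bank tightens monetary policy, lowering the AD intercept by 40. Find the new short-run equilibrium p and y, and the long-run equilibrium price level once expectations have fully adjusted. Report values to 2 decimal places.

AD shifts left: new AD is y = 5874 − 7p. With pᵉ = 212, SRAS is y = 879 + 10p.
Short run: 5874 − 7p = 879 + 10p gives 4995 = 17p, so p = 293.82 and y = 5874 − 7p = 3817.24.
y = 3817.24 is above potential 2999; expectations adjust and SRAS shifts left until y = 2999.
Long run: on the new AD curve, 2999 = 5874 − 7p gives p = 410.71.

Short run: p = 293.82, y = 3817.24. Long run: p = 410.71.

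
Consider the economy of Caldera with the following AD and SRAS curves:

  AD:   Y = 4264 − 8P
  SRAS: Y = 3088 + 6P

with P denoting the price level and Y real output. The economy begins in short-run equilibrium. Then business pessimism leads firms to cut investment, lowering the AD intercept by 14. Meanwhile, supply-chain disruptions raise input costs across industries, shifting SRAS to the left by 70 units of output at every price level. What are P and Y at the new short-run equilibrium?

After both shocks: AD is Y = 4250 − 8P and SRAS is Y = 3018 + 6P.
Setting them equal: 1232 = 14P, so P = 88.
Y = 4250 − 8·88 = 3546.

P = 88, Y = 3546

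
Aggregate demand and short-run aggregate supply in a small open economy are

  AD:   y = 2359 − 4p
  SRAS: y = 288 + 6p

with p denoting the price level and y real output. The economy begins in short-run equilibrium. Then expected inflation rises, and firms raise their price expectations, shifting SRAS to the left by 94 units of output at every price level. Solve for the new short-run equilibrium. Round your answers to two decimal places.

This is a negative supply shock: SRAS shifts left.
New SRAS: y = 194 + 6p.
Set AD = SRAS: 2359 − 4p = 194 + 6p, so 2165 = 10p and p = 216.50.
Substituting into AD, y = 1493.00.

p = 216.50, y = 1493.00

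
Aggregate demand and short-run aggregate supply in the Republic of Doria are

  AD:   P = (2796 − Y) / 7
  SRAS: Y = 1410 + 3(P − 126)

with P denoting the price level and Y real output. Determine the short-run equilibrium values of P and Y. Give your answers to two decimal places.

Write SRAS as Y = 1410 + 3P − 378 = 1032 + 3P.
Rearrange AD to Y = 2796 − 7P.
Set AD = SRAS: 2796 − 7P = 1032 + 3P, so 1764 = 10P and P = 176.40.
Substituting into AD, Y = 2796 − 7P = 1561.20.

P = 176.40, Y = 1561.20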